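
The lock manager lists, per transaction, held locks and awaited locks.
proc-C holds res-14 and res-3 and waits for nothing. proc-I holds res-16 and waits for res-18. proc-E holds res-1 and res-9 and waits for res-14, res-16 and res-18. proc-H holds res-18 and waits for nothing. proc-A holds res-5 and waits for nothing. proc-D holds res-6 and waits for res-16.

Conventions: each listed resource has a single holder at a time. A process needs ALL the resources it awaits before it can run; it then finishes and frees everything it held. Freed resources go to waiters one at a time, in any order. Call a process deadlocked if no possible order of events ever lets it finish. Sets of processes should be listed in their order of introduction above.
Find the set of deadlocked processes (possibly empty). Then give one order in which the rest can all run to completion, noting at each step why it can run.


The deadlocked set is empty.
Key observation: the waits form no ring: some process can always run, and its releases unblock the others one by one.
A valid finishing order for the others: proc-H, proc-A, proc-I, proc-D, proc-C, proc-E.
Step-by-step check:
  proc-H waits on nothing -> runs at once and releases res-18
  proc-A waits on nothing -> runs at once and releases res-5
  proc-I: everything it awaited (res-18) is free; runs, freeing res-16
  proc-D: everything it awaited (res-16) is free; runs, freeing res-6
  proc-C waits on nothing -> runs at once and releases res-14 and res-3
  proc-E: everything it awaited (res-14, res-16 and res-18) is free; runs, freeing res-1 and res-9


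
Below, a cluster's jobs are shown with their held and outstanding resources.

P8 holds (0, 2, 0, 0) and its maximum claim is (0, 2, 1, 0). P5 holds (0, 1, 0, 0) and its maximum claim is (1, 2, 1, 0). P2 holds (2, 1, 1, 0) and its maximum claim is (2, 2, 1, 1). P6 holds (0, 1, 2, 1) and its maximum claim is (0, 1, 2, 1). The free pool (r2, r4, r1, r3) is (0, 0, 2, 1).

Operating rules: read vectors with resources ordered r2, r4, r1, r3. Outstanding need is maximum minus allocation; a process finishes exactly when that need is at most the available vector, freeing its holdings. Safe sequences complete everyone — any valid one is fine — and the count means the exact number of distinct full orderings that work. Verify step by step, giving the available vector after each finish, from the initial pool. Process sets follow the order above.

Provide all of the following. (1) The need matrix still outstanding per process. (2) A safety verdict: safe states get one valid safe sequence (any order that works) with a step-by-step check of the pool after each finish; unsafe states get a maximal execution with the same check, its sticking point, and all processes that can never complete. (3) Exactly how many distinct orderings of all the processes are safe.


(1) Remaining need (order r2, r4, r1, r3):
  P8: (0, 0, 1, 0)
  P5: (1, 1, 1, 0)
  P2: (0, 1, 0, 1)
  P6: (0, 0, 0, 0)
(2) SAFE, for example via the order P8, P6, P2, P5.
Key observation: no step in this order meets a requested resource exactly; the smallest headroom is 1, first reached at P8 (need (0, 0, 1, 0), pool (0, 0, 2, 1)).
Step-by-step check:
  pool = (0, 0, 2, 1)
  P8: need (0, 0, 1, 0) fits (0, 0, 2, 1); releases (0, 2, 0, 0), pool now (0, 2, 2, 1)
  P6: need (0, 0, 0, 0) fits (0, 2, 2, 1); releases (0, 1, 2, 1), pool now (0, 3, 4, 2)
  P2: need (0, 1, 0, 1) fits (0, 3, 4, 2); releases (2, 1, 1, 0), pool now (2, 4, 5, 2)
  P5: need (1, 1, 1, 0) fits (2, 4, 5, 2); releases (0, 1, 0, 0), pool now (2, 5, 5, 2)
(3) Exactly 6 of the possible complete orderings are safe sequences.


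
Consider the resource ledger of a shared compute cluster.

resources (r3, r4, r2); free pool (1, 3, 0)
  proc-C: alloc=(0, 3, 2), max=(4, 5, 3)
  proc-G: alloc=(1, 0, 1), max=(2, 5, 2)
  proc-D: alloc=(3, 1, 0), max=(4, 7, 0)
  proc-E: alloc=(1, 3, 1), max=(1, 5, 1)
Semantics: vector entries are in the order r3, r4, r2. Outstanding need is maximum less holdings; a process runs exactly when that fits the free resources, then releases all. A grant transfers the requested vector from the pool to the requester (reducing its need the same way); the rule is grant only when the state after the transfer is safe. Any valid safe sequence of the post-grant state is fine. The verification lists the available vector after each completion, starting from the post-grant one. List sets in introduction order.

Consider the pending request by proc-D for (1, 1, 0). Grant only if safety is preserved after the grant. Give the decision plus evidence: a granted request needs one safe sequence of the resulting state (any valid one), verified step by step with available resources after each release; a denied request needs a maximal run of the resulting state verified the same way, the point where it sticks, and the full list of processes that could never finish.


GRANT. The post-grant state is safe; one safe sequence: proc-E, proc-D, proc-C, proc-G.
Key observation: (0, 2, 0) free after granting still covers proc-E first, and each release covers the next.
Check on the post-grant state, step by step:
  pool = (0, 2, 0)
  proc-E needs (0, 2, 0) <= (0, 2, 0) -> finishes; pool += (1, 3, 1) = (1, 5, 1)
  proc-D needs (0, 5, 0) <= (1, 5, 1) -> finishes; pool += (4, 2, 0) = (5, 7, 1)
  proc-C needs (4, 2, 1) <= (5, 7, 1) -> finishes; pool += (0, 3, 2) = (5, 10, 3)
  proc-G needs (1, 5, 1) <= (5, 10, 3) -> finishes; pool += (1, 0, 1) = (6, 10, 4)


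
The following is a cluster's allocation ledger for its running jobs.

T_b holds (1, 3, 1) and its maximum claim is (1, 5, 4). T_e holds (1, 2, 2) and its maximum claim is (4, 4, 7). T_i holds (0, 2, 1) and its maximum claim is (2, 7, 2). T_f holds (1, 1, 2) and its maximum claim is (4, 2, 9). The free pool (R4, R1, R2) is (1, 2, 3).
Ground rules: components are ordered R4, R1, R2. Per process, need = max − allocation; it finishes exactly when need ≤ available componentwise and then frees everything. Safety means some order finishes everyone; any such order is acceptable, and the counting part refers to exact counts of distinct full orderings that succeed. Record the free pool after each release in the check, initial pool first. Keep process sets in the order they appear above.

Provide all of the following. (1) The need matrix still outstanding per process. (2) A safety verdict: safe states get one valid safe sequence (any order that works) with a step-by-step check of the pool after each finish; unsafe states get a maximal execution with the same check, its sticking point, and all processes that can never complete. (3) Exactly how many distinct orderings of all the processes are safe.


(1) Outstanding need per process (order R4, R1, R2):
  T_b: (0, 2, 3)
  T_e: (3, 2, 5)
  T_i: (2, 5, 1)
  T_f: (3, 1, 7)
(2) UNSAFE — no complete ordering exists.
Key observation: the wall is R4: completing T_b, T_i brings the pool only to (2, 7, 5), and all the rest need more.
The run T_b, T_i cannot be extended any further. Check, step by step:
  pool = (1, 2, 3)
  T_b: need (0, 2, 3) fits (1, 2, 3); releases (1, 3, 1), pool now (2, 5, 4)
  T_i: need (2, 5, 1) fits (2, 5, 4); releases (0, 2, 1), pool now (2, 7, 5)
  T_e cannot run: need (3, 2, 5) vs free (2, 7, 5) (insufficient R4)
  T_f cannot run: need (3, 1, 7) vs free (2, 7, 5) (insufficient R4 and R2)
Processes that can never finish: T_e and T_f.
(3) Precisely 0 of the possible complete orderings are safe sequences.


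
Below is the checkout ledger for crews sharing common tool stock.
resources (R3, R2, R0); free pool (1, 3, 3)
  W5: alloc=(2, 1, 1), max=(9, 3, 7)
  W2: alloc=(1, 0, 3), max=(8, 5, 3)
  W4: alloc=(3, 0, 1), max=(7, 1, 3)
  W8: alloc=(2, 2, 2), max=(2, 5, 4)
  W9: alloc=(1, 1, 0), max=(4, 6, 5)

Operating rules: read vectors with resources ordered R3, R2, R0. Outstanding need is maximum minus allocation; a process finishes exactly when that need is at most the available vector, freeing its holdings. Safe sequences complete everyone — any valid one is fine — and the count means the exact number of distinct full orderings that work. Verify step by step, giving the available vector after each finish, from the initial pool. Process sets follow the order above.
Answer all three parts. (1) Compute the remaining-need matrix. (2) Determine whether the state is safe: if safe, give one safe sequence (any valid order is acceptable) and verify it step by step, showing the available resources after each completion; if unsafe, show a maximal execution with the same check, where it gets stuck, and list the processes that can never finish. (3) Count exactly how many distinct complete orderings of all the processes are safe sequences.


(1) Remaining need (order R3, R2, R0):
  W5: (7, 2, 6)
  W2: (7, 5, 0)
  W4: (4, 1, 2)
  W8: (0, 3, 2)
  W9: (3, 5, 5)
(2) SAFE, for example via the order W8, W9, W4, W5, W2.
Key observation: W8 is the earliest step where a requested resource binds exactly: need (0, 3, 2), pool (1, 3, 3) at its turn.
Verifying each step:
  pool = (1, 3, 3)
  W8: need (0, 3, 2) fits (1, 3, 3); releases (2, 2, 2), pool now (3, 5, 5)
  W9: need (3, 5, 5) fits (3, 5, 5); releases (1, 1, 0), pool now (4, 6, 5)
  W4: need (4, 1, 2) fits (4, 6, 5); releases (3, 0, 1), pool now (7, 6, 6)
  W5: need (7, 2, 6) fits (7, 6, 6); releases (2, 1, 1), pool now (9, 7, 7)
  W2: need (7, 5, 0) fits (9, 7, 7); releases (1, 0, 3), pool now (10, 7, 10)
(3) The exact count: 2 of the possible complete orderings are safe sequences.


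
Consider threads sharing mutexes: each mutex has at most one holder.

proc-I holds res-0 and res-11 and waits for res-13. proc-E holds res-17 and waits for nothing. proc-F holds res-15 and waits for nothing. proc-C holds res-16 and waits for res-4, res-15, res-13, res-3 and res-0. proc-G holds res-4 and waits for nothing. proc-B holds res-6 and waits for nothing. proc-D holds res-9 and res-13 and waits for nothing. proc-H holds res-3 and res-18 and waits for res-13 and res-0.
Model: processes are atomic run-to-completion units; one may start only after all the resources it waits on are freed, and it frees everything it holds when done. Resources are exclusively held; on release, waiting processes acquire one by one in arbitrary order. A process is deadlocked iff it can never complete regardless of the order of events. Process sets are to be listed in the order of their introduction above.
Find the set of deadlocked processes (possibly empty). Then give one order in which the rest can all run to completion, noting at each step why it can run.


Nothing here is deadlocked.
Key observation: there is no circular wait here — follow any chain and it reaches a process that is free to run now.
A valid finishing order for the others: proc-E, proc-B, proc-D, proc-I, proc-H, proc-F, proc-G, proc-C.
Check, step by step:
  proc-E waits on nothing -> runs at once and releases res-17
  proc-B waits on nothing -> runs at once and releases res-6
  proc-D waits on nothing -> runs at once and releases res-9 and res-13
  proc-I waits on res-13 — all released -> runs and releases res-0 and res-11
  proc-H waits on res-13 and res-0 — all released -> runs and releases res-3 and res-18
  proc-F waits on nothing -> runs at once and releases res-15
  proc-G waits on nothing -> runs at once and releases res-4
  proc-C waits on res-4, res-15, res-13, res-3 and res-0 — all released -> runs and releases res-16


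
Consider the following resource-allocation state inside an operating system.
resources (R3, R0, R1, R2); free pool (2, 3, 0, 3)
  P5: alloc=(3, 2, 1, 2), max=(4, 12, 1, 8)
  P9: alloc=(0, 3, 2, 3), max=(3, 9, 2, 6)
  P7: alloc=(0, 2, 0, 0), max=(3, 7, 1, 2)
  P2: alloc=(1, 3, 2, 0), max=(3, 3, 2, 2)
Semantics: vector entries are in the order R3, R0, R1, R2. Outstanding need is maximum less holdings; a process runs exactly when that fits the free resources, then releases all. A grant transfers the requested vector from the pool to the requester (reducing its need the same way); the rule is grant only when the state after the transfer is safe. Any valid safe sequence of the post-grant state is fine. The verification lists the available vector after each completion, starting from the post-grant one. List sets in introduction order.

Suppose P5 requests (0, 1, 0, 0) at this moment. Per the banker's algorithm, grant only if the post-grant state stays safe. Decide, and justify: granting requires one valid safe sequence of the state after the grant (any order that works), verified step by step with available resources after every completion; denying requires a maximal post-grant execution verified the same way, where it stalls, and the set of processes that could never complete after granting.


GRANT. The post-grant state is safe; one safe sequence: P2, P7, P9, P5.
Key observation: the grant leaves (2, 2, 0, 3) free — enough for P2, whose release restarts the cascade.
Check on the post-grant state, step by step:
  pool = (2, 2, 0, 3)
  P2: need (2, 0, 0, 2) fits (2, 2, 0, 3); releases (1, 3, 2, 0), pool now (3, 5, 2, 3)
  P7: need (3, 5, 1, 2) fits (3, 5, 2, 3); releases (0, 2, 0, 0), pool now (3, 7, 2, 3)
  P9: need (3, 6, 0, 3) fits (3, 7, 2, 3); releases (0, 3, 2, 3), pool now (3, 10, 4, 6)
  P5: need (1, 9, 0, 6) fits (3, 10, 4, 6); releases (3, 3, 1, 2), pool now (6, 13, 5, 8)


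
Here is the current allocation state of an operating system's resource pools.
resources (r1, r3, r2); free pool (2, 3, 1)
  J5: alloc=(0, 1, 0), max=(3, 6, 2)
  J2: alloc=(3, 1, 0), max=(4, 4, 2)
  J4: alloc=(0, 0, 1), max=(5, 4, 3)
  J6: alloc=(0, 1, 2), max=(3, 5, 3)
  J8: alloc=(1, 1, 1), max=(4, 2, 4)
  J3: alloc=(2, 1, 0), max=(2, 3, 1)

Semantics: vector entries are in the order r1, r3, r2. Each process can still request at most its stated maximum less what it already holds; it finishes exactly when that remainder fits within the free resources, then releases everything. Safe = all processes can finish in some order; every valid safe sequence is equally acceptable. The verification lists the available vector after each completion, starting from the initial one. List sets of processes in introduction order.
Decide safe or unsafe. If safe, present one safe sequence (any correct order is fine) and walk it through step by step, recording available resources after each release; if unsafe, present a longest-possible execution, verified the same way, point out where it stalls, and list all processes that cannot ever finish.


SAFE. One safe sequence: J3, J6, J2, J4, J8, J5.
Key observation: at J3 the run first touches a limit — (0, 2, 1) against (2, 3, 1), exact on a resource it actually requests.
Step-by-step check:
  pool = (2, 3, 1)
  J3 needs (0, 2, 1) <= (2, 3, 1) -> finishes; pool += (2, 1, 0) = (4, 4, 1)
  J6 needs (3, 4, 1) <= (4, 4, 1) -> finishes; pool += (0, 1, 2) = (4, 5, 3)
  J2 needs (1, 3, 2) <= (4, 5, 3) -> finishes; pool += (3, 1, 0) = (7, 6, 3)
  J4 needs (5, 4, 2) <= (7, 6, 3) -> finishes; pool += (0, 0, 1) = (7, 6, 4)
  J8 needs (3, 1, 3) <= (7, 6, 4) -> finishes; pool += (1, 1, 1) = (8, 7, 5)
  J5 needs (3, 5, 2) <= (8, 7, 5) -> finishes; pool += (0, 1, 0) = (8, 8, 5)


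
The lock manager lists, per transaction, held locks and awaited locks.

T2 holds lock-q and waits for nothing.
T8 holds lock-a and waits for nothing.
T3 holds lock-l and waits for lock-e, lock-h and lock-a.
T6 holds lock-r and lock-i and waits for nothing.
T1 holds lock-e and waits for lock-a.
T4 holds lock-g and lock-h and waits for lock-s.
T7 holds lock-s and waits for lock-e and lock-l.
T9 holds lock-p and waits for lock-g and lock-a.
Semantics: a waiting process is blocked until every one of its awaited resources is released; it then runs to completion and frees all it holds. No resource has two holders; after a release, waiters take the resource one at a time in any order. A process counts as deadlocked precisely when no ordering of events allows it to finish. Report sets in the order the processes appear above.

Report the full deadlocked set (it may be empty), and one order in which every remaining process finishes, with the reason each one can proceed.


Deadlocked set: T3, T4, T7 and T9.
Key observation: the cycle T3 -> T4 -> T7 -> T3 can never break — each member waits on the next; T9 waits into the deadlock from upstream.
A valid finishing order for the others: T8, T6, T2, T1.
Step-by-step check:
  T8 waits on nothing -> runs at once and releases lock-a
  T6 waits on nothing -> runs at once and releases lock-r and lock-i
  T2 waits on nothing -> runs at once and releases lock-q
  run T1 (all its waits — lock-a — are resolved); releases lock-e


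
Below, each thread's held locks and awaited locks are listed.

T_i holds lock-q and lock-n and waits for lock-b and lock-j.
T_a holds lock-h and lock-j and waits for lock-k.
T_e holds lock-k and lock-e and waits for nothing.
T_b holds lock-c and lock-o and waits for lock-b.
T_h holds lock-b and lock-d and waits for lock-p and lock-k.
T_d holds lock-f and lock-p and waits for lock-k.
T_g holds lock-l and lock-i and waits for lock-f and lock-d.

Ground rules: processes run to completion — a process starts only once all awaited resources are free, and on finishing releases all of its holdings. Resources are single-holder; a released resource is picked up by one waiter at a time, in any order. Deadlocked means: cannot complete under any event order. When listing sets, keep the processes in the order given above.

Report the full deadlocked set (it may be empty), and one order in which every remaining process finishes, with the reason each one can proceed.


The deadlocked set is empty.
Key observation: no waiting chain loops back on itself — every chain ends at a process that waits on nothing, so everyone eventually runs.
One completion order for the rest: T_e, T_d, T_a, T_h, T_g, T_i, T_b.
Step-by-step check:
  run T_e (it waits on nothing); releases lock-k and lock-e
  T_d: everything it awaited (lock-k) is free; runs, freeing lock-f and lock-p
  T_a: everything it awaited (lock-k) is free; runs, freeing lock-h and lock-j
  T_h: everything it awaited (lock-p and lock-k) is free; runs, freeing lock-b and lock-d
  T_g: everything it awaited (lock-f and lock-d) is free; runs, freeing lock-l and lock-i
  T_i: everything it awaited (lock-b and lock-j) is free; runs, freeing lock-q and lock-n
  T_b: everything it awaited (lock-b) is free; runs, freeing lock-c and lock-o


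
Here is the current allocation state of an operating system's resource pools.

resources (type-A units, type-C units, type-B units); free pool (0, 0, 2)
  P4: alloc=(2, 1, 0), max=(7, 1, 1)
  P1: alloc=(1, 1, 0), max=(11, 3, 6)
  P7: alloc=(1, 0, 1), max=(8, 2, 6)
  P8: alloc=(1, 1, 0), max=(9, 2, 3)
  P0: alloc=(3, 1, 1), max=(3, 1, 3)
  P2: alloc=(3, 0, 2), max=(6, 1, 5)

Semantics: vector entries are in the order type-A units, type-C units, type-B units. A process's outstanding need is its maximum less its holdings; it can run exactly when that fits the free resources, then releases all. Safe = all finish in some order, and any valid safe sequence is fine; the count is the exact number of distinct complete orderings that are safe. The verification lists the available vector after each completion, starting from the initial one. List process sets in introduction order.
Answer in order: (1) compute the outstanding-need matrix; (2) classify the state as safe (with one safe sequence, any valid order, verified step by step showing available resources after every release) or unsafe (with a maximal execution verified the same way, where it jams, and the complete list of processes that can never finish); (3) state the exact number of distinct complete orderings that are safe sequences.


(1) Need matrix, components ordered type-A units, type-C units, type-B units:
  P4: (5, 0, 1)
  P1: (10, 2, 6)
  P7: (7, 2, 5)
  P8: (8, 1, 3)
  P0: (0, 0, 2)
  P2: (3, 1, 3)
(2) The state is SAFE; one workable sequence: P0, P2, P4, P8, P7, P1.
Key observation: at P0 the run first touches a limit — (0, 0, 2) against (0, 0, 2), exact on a resource it actually requests.
Check, step by step:
  pool = (0, 0, 2)
  run P0 (needs (0, 0, 2), free (0, 0, 2)); after release of (3, 1, 1) the pool is (3, 1, 3)
  run P2 (needs (3, 1, 3), free (3, 1, 3)); after release of (3, 0, 2) the pool is (6, 1, 5)
  run P4 (needs (5, 0, 1), free (6, 1, 5)); after release of (2, 1, 0) the pool is (8, 2, 5)
  run P8 (needs (8, 1, 3), free (8, 2, 5)); after release of (1, 1, 0) the pool is (9, 3, 5)
  run P7 (needs (7, 2, 5), free (9, 3, 5)); after release of (1, 0, 1) the pool is (10, 3, 6)
  run P1 (needs (10, 2, 6), free (10, 3, 6)); after release of (1, 1, 0) the pool is (11, 4, 6)
(3) Precisely 2 of the possible complete orderings are safe sequences.


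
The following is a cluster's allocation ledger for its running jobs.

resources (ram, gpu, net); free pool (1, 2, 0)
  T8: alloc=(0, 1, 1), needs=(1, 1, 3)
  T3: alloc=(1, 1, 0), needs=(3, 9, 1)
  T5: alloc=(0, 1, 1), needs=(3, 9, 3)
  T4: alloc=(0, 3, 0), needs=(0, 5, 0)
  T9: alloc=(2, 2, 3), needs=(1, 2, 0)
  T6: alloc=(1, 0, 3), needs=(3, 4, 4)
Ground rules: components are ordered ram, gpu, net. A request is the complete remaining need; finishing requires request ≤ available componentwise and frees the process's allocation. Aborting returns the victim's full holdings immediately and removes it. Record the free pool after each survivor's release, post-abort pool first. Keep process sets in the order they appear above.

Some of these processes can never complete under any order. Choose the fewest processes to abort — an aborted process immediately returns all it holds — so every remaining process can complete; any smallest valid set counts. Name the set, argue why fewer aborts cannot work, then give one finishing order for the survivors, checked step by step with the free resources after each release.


The answer: abort T5.
Key observation: T3 had no path to completion before; after the abort of T5 ((0, 1, 1) returned), step 4 is where it fits.
Why nothing smaller works: aborting no one leaves the state deadlocked as given.
Survivors finish in the order: T9, T8, T4, T3, T6. Step-by-step check (pool after the aborts first):
  pool = (1, 3, 1)
  run T9 (needs (1, 2, 0), free (1, 3, 1)); after release of (2, 2, 3) the pool is (3, 5, 4)
  run T8 (needs (1, 1, 3), free (3, 5, 4)); after release of (0, 1, 1) the pool is (3, 6, 5)
  run T4 (needs (0, 5, 0), free (3, 6, 5)); after release of (0, 3, 0) the pool is (3, 9, 5)
  run T3 (needs (3, 9, 1), free (3, 9, 5)); after release of (1, 1, 0) the pool is (4, 10, 5)
  run T6 (needs (3, 4, 4), free (4, 10, 5)); after release of (1, 0, 3) the pool is (5, 10, 8)


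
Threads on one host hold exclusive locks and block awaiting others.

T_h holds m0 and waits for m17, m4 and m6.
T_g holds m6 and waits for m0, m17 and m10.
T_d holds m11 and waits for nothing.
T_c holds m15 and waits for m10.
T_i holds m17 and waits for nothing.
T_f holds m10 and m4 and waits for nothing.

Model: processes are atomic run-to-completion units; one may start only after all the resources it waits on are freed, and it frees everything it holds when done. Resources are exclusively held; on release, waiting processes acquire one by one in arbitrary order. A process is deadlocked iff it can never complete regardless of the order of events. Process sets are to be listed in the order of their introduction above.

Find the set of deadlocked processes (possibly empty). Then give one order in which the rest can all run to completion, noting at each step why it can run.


Deadlocked set: T_h and T_g.
Key observation: nobody on the ring T_h -> T_g -> T_h can start until another member finishes, which never happens; no other process is dragged down with it.
The rest can finish in the order T_d, T_f, T_c, T_i.
Walking it through:
  T_d: no waits; runs immediately, freeing m11
  T_f: no waits; runs immediately, freeing m10 and m4
  T_c waits on m10 — all released -> runs and releases m15
  T_i: no waits; runs immediately, freeing m17


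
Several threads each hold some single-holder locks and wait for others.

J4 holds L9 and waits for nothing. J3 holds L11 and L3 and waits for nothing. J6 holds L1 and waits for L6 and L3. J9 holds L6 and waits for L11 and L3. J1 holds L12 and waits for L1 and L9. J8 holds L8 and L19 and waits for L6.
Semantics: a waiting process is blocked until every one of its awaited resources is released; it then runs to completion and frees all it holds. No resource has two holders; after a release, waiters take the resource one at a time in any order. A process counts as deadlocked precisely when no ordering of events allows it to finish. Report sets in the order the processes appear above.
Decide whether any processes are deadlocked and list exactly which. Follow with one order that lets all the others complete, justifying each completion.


Nothing here is deadlocked.
Key observation: all waits point, directly or indirectly, at processes that can finish, so nothing is permanently blocked.
The rest can finish in the order J3, J9, J4, J6, J8, J1.
Check, step by step:
  run J3 (it waits on nothing); releases L11 and L3
  J9 waits on L11 and L3 — all released -> runs and releases L6
  run J4 (it waits on nothing); releases L9
  J6 waits on L6 and L3 — all released -> runs and releases L1
  J8 waits on L6 — all released -> runs and releases L8 and L19
  J1 waits on L1 and L9 — all released -> runs and releases L12


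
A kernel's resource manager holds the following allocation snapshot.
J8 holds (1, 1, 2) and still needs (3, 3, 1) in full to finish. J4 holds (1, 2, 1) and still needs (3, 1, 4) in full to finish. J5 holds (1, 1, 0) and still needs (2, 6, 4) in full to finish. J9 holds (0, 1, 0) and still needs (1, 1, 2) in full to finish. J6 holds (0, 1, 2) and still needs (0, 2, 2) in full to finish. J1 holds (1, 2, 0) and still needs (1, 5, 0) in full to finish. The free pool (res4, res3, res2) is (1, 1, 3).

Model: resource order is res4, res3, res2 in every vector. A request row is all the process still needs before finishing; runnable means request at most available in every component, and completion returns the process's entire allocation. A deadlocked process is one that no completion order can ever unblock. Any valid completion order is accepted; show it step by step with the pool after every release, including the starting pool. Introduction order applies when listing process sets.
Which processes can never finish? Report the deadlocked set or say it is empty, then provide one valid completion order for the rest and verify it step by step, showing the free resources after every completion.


The deadlocked set is J8, J4, J5 and J1.
Key observation: after J9, J6 the pool peaks at (1, 3, 5), and each blocked process is short somewhere: J8 on res4; J4 on res4; J5 on res4, res3; J1 on res3.
The rest can finish in the order J9, J6. Verifying each step:
  pool = (1, 1, 3)
  J9: need (1, 1, 2) fits (1, 1, 3); releases (0, 1, 0), pool now (1, 2, 3)
  J6: need (0, 2, 2) fits (1, 2, 3); releases (0, 1, 2), pool now (1, 3, 5)
The stuck group stays short no matter what:
  blocked: J8 wants (3, 3, 1), pool (1, 3, 5) — not enough res4
  blocked: J4 wants (3, 1, 4), pool (1, 3, 5) — not enough res4
  blocked: J5 wants (2, 6, 4), pool (1, 3, 5) — not enough res4 and res3
  blocked: J1 wants (1, 5, 0), pool (1, 3, 5) — not enough res3


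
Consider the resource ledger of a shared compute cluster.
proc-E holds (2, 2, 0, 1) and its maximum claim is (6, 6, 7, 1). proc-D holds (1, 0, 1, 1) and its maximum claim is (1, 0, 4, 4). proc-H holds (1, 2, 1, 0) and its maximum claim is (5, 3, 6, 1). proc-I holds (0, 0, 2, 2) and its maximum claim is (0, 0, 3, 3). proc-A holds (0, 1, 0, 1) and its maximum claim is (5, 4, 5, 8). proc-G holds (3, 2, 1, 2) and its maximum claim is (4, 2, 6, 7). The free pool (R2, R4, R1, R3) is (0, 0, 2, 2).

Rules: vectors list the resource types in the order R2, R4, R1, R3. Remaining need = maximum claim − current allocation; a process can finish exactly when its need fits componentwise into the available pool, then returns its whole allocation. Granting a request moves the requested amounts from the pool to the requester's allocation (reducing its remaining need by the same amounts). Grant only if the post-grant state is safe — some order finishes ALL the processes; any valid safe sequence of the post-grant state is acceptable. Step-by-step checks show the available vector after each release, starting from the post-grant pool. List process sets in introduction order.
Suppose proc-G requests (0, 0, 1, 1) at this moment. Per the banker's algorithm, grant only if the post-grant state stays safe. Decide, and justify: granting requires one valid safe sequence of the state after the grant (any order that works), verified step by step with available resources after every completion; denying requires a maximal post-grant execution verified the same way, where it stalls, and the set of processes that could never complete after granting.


GRANT. The post-grant state is safe; one safe sequence: proc-I, proc-D, proc-G, proc-H, proc-E, proc-A.
Key observation: granting shrinks the pool to (0, 0, 1, 1), yet proc-I still fits and the chain goes through.
Step-by-step check of the post-grant state:
  pool = (0, 0, 1, 1)
  run proc-I (needs (0, 0, 1, 1), free (0, 0, 1, 1)); after release of (0, 0, 2, 2) the pool is (0, 0, 3, 3)
  run proc-D (needs (0, 0, 3, 3), free (0, 0, 3, 3)); after release of (1, 0, 1, 1) the pool is (1, 0, 4, 4)
  run proc-G (needs (1, 0, 4, 4), free (1, 0, 4, 4)); after release of (3, 2, 2, 3) the pool is (4, 2, 6, 7)
  run proc-H (needs (4, 1, 5, 1), free (4, 2, 6, 7)); after release of (1, 2, 1, 0) the pool is (5, 4, 7, 7)
  run proc-E (needs (4, 4, 7, 0), free (5, 4, 7, 7)); after release of (2, 2, 0, 1) the pool is (7, 6, 7, 8)
  run proc-A (needs (5, 3, 5, 7), free (7, 6, 7, 8)); after release of (0, 1, 0, 1) the pool is (7, 7, 7, 9)


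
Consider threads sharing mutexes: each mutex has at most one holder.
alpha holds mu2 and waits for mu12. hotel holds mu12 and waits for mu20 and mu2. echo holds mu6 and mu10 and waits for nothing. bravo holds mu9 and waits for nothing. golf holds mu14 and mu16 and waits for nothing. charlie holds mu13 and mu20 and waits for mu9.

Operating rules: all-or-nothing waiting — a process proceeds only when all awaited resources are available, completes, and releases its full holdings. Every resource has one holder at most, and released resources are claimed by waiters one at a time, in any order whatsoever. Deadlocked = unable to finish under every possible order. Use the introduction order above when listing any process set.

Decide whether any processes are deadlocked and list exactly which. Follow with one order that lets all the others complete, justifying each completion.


Deadlocked set: alpha and hotel.
Key observation: alpha -> hotel -> alpha is a circular wait — nothing in it can go first; no other process is dragged down with it.
One completion order for the rest: echo, golf, bravo, charlie.
Verifying each step:
  echo waits on nothing -> runs at once and releases mu6 and mu10
  golf waits on nothing -> runs at once and releases mu14 and mu16
  bravo waits on nothing -> runs at once and releases mu9
  charlie waits on mu9 — all released -> runs and releases mu13 and mu20


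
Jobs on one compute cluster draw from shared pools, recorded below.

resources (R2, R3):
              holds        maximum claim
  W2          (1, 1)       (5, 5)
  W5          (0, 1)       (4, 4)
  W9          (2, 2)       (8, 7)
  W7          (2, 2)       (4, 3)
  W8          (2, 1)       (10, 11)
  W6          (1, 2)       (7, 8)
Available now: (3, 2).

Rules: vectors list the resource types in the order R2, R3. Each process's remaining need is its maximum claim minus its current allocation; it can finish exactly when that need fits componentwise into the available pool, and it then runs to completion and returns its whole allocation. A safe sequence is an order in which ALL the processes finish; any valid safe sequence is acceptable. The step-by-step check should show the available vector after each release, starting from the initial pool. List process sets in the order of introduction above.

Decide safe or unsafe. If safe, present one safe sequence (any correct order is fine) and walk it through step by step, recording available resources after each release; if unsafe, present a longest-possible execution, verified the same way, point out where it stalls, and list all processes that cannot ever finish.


SAFE — a valid safe sequence is W7, W2, W9, W5, W6, W8.
Key observation: W2 is the earliest step where a requested resource binds exactly: need (4, 4), pool (5, 4) at its turn.
Verifying each step:
  pool = (3, 2)
  W7: need (2, 1) fits (3, 2); releases (2, 2), pool now (5, 4)
  W2: need (4, 4) fits (5, 4); releases (1, 1), pool now (6, 5)
  W9: need (6, 5) fits (6, 5); releases (2, 2), pool now (8, 7)
  W5: need (4, 3) fits (8, 7); releases (0, 1), pool now (8, 8)
  W6: need (6, 6) fits (8, 8); releases (1, 2), pool now (9, 10)
  W8: need (8, 10) fits (9, 10); releases (2, 1), pool now (11, 11)


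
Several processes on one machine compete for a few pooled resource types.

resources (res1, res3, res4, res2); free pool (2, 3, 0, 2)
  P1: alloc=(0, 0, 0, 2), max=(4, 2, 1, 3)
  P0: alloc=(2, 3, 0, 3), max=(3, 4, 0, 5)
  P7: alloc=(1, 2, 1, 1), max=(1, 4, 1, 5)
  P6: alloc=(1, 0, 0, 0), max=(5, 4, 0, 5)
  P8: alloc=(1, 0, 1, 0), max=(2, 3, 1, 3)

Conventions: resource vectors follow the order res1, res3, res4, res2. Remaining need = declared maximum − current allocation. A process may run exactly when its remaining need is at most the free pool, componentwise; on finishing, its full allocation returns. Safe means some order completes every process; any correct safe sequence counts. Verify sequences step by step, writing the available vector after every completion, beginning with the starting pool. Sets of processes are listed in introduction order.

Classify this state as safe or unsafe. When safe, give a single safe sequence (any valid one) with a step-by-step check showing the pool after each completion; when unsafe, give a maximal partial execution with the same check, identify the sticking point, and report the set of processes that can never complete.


The state is SAFE; one workable sequence: P0, P6, P7, P1, P8.
Key observation: the order's first zero-slack moment is P0 ((1, 1, 0, 2) needed, (2, 3, 0, 2) free — a requested resource with nothing to spare).
Verifying each step:
  pool = (2, 3, 0, 2)
  run P0 (needs (1, 1, 0, 2), free (2, 3, 0, 2)); after release of (2, 3, 0, 3) the pool is (4, 6, 0, 5)
  run P6 (needs (4, 4, 0, 5), free (4, 6, 0, 5)); after release of (1, 0, 0, 0) the pool is (5, 6, 0, 5)
  run P7 (needs (0, 2, 0, 4), free (5, 6, 0, 5)); after release of (1, 2, 1, 1) the pool is (6, 8, 1, 6)
  run P1 (needs (4, 2, 1, 1), free (6, 8, 1, 6)); after release of (0, 0, 0, 2) the pool is (6, 8, 1, 8)
  run P8 (needs (1, 3, 0, 3), free (6, 8, 1, 8)); after release of (1, 0, 1, 0) the pool is (7, 8, 2, 8)


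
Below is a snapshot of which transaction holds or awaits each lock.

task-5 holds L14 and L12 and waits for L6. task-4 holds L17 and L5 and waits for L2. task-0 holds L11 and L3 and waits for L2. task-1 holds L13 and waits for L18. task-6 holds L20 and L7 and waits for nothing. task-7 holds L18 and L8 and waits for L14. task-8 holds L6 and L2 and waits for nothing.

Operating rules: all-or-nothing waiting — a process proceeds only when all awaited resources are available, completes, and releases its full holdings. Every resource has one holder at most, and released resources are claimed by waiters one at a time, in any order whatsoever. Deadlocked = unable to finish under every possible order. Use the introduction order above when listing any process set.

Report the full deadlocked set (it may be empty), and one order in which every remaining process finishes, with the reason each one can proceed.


No process is deadlocked.
Key observation: the waits form no ring: some process can always run, and its releases unblock the others one by one.
A valid finishing order for the others: task-8, task-4, task-0, task-5, task-6, task-7, task-1.
Walking it through:
  task-8 waits on nothing -> runs at once and releases L6 and L2
  task-4: everything it awaited (L2) is free; runs, freeing L17 and L5
  task-0: everything it awaited (L2) is free; runs, freeing L11 and L3
  task-5: everything it awaited (L6) is free; runs, freeing L14 and L12
  task-6 waits on nothing -> runs at once and releases L20 and L7
  task-7: everything it awaited (L14) is free; runs, freeing L18 and L8
  task-1: everything it awaited (L18) is free; runs, freeing L13


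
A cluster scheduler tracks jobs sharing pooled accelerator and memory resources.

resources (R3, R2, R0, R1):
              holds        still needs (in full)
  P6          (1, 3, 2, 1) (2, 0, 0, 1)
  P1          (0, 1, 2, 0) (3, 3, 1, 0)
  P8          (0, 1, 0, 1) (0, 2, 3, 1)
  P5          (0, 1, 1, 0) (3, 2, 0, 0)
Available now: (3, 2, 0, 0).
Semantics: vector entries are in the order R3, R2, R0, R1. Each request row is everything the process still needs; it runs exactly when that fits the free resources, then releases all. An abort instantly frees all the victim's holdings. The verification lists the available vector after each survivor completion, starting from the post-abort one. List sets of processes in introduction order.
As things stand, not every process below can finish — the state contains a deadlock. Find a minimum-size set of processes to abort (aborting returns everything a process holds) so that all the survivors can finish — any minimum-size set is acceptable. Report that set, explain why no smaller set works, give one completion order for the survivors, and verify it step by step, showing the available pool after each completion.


Abort P8.
Key observation: P6 was stuck for good until P8 gave back (0, 1, 0, 1); in the order shown it finishes at step 2.
Why nothing smaller works: aborting no one leaves the state deadlocked as given.
Survivors finish in the order: P5, P6, P1. Verifying each step (pool after the aborts first):
  pool = (3, 3, 0, 1)
  P5: need (3, 2, 0, 0) fits (3, 3, 0, 1); releases (0, 1, 1, 0), pool now (3, 4, 1, 1)
  P6: need (2, 0, 0, 1) fits (3, 4, 1, 1); releases (1, 3, 2, 1), pool now (4, 7, 3, 2)
  P1: need (3, 3, 1, 0) fits (4, 7, 3, 2); releases (0, 1, 2, 0), pool now (4, 8, 5, 2)


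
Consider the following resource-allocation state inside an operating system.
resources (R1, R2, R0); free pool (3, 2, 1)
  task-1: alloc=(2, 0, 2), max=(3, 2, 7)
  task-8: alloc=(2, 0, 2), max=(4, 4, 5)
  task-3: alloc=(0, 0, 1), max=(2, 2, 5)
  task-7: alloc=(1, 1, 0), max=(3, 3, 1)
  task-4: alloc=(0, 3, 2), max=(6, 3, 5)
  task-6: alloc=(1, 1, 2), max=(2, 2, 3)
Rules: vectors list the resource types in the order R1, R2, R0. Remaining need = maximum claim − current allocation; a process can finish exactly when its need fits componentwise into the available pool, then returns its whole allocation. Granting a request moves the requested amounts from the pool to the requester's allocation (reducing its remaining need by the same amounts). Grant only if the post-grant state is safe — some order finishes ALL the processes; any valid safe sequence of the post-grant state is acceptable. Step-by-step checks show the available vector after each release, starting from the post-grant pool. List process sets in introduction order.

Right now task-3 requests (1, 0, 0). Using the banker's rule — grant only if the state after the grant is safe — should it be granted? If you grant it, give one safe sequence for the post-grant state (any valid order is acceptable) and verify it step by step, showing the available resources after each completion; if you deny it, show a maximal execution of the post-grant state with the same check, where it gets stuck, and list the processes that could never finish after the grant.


GRANT — the state after the grant stays safe, e.g. via task-6, task-7, task-8, task-1, task-3, task-4.
Key observation: after the grant the pool drops to (2, 2, 1), which still lets task-6 finish first and unwind the rest.
Step-by-step check of the post-grant state:
  pool = (2, 2, 1)
  task-6 needs (1, 1, 1) <= (2, 2, 1) -> finishes; pool += (1, 1, 2) = (3, 3, 3)
  task-7 needs (2, 2, 1) <= (3, 3, 3) -> finishes; pool += (1, 1, 0) = (4, 4, 3)
  task-8 needs (2, 4, 3) <= (4, 4, 3) -> finishes; pool += (2, 0, 2) = (6, 4, 5)
  task-1 needs (1, 2, 5) <= (6, 4, 5) -> finishes; pool += (2, 0, 2) = (8, 4, 7)
  task-3 needs (1, 2, 4) <= (8, 4, 7) -> finishes; pool += (1, 0, 1) = (9, 4, 8)
  task-4 needs (6, 0, 3) <= (9, 4, 8) -> finishes; pool += (0, 3, 2) = (9, 7, 10)
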